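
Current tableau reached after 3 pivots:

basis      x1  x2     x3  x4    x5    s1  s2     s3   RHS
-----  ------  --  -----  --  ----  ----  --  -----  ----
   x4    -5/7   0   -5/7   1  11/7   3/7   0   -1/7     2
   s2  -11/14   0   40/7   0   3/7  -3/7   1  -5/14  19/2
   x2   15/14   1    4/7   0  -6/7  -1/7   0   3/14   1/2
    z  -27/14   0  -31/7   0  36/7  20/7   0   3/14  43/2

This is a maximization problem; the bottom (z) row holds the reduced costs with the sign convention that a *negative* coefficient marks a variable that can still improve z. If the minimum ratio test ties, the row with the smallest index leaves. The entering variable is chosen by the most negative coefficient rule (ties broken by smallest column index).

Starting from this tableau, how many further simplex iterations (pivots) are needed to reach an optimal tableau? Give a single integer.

pivot: x3 in, x2 out → z = 203/8
pivot: x5 in, s2 out → z = 209/8
No improving column remains; optimal.

2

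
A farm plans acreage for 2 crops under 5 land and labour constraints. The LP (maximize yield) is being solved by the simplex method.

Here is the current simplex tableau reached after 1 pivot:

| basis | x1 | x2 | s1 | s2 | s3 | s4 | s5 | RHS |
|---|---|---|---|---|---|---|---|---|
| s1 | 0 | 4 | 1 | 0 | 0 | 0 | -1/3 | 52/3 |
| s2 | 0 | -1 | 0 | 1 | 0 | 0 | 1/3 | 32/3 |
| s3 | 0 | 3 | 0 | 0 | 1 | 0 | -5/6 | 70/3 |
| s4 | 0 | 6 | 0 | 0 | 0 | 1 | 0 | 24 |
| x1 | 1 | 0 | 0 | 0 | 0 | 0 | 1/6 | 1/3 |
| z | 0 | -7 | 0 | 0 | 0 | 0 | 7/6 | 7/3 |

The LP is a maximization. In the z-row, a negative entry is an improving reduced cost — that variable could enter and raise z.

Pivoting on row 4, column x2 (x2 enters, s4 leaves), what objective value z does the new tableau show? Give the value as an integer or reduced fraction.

Minimum ratio for x2: 24/6 = 4.
z changes by −(z-row coeff of x2)·ratio = −(-7)·4 = 28.
New z = 7/3 + 28 = 91/3.

91/3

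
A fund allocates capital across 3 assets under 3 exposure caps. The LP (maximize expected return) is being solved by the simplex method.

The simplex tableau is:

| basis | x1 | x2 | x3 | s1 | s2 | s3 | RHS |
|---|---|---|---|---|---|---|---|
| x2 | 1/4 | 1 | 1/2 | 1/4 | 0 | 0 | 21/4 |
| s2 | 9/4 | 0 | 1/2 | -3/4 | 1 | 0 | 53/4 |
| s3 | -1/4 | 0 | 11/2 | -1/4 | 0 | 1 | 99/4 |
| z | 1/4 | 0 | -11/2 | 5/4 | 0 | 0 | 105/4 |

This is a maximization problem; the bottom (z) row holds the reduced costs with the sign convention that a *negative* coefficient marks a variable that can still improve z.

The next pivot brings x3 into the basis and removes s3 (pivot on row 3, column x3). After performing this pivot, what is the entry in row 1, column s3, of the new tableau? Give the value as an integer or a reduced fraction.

Pivot element is row 3, column x3: 11/2.
Normalize row 3: new (row 3, s3) = 1/(11/2) = 2/11.
row 1 ← row 1 − (1/2)·(new row 3): 0 − (1/2)·(2/11) = -1/11.

-1/11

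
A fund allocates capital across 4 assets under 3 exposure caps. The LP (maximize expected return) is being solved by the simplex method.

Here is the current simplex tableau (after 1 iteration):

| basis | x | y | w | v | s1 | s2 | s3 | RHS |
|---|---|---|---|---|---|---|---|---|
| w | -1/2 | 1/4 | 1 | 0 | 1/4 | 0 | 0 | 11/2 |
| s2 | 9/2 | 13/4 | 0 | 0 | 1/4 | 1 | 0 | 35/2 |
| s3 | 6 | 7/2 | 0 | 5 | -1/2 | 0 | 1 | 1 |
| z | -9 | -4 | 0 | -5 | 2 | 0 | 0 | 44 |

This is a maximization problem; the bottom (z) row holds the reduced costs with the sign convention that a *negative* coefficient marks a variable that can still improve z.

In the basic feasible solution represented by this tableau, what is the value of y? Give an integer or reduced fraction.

y is nonbasic (not in the basis column), so its value in the current BFS is 0.

0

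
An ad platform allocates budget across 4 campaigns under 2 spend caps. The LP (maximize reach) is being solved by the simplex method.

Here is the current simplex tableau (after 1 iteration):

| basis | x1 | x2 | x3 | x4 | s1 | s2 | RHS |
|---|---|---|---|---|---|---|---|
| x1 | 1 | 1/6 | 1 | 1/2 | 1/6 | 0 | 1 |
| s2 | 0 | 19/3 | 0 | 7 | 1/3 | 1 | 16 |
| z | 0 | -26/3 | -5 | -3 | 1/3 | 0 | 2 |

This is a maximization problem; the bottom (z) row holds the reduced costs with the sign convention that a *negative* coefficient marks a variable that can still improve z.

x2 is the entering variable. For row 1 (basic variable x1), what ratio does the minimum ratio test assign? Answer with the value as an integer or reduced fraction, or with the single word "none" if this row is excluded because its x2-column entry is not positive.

6

Ratio = RHS / (x2 entry) = 1 / (1/6) = 6.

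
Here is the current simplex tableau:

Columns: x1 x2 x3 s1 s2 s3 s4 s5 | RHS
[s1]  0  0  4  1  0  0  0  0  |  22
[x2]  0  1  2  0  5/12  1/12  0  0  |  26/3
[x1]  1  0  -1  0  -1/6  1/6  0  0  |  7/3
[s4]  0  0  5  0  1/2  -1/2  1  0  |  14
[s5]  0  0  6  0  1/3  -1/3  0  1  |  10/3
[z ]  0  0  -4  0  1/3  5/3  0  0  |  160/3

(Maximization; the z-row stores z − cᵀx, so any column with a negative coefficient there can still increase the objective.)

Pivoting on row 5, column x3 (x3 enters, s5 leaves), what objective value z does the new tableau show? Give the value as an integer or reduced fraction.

Minimum ratio for x3: (10/3)/6 = 5/9.
z changes by −(z-row coeff of x3)·ratio = −(-4)·(5/9) = 20/9.
New z = 160/3 + (20/9) = 500/9.

500/9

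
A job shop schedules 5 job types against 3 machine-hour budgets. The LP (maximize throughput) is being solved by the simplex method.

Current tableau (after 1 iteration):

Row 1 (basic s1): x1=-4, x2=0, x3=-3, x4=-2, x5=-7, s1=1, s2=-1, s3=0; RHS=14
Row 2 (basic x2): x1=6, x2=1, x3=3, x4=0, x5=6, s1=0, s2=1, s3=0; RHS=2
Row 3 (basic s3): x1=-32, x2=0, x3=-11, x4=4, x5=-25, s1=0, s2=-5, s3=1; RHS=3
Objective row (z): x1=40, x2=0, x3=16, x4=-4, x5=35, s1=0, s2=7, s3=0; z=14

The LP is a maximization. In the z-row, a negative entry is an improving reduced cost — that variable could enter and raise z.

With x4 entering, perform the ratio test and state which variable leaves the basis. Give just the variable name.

Ratios: row 1 (s1): entry -2 ≤ 0, skip; row 2 (x2): entry 0 ≤ 0, skip; row 3 (s3): 3/4 = 3/4.
Minimum ratio 3/4 is in the s3 row, so s3 leaves.

s3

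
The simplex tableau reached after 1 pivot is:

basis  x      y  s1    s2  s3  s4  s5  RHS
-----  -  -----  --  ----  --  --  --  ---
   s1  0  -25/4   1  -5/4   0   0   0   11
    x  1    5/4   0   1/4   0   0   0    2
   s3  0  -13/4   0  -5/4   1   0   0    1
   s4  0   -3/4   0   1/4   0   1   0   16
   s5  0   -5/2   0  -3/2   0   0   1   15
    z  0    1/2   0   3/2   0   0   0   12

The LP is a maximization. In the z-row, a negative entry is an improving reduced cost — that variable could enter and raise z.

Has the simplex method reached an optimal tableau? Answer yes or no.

yes

No objective-row coefficient is strictly negative, so no entering variable exists; the tableau is optimal.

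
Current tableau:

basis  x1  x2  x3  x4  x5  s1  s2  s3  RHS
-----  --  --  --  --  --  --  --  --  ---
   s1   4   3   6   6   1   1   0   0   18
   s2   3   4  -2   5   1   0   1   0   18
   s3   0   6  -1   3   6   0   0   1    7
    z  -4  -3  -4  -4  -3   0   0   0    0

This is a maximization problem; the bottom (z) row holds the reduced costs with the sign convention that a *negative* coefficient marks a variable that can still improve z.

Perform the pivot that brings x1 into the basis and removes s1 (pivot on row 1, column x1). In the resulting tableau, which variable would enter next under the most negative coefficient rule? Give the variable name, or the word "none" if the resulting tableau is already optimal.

Pivot element 4. New z-row = old z-row − (-4)·(row 1/4).
Updated z-row coefficients: x1: 0, x2: 0, x3: 2, x4: 2, x5: -2, s1: 1, s2: 0, s3: 0.
The most negative is -2 in column x5, so x5 would enter next.

x5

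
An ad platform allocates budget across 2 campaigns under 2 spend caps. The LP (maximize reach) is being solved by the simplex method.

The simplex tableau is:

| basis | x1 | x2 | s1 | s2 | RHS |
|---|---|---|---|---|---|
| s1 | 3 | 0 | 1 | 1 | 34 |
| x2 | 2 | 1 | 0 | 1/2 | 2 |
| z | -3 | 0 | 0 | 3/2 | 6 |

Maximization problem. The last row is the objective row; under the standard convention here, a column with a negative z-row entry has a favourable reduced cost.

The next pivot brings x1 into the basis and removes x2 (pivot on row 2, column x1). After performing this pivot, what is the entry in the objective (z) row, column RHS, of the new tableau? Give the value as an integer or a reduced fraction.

Pivot element is row 2, column x1: 2.
Normalize row 2: new (row 2, RHS) = 2/2 = 1.
z-row ← z-row − (-3)·(new row 2): 6 − (-3)·1 = 9.

9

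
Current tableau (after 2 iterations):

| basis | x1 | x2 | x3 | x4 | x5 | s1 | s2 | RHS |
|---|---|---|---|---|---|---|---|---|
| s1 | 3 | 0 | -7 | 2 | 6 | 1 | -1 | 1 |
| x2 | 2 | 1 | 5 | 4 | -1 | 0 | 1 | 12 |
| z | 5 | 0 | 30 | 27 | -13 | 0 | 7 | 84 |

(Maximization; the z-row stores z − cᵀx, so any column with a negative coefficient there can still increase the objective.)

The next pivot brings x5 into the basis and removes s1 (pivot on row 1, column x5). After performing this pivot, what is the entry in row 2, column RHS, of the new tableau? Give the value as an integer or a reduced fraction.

Pivot element is row 1, column x5: 6.
Normalize row 1: new (row 1, RHS) = 1/6 = 1/6.
row 2 ← row 2 − (-1)·(new row 1): 12 − (-1)·(1/6) = 73/6.

73/6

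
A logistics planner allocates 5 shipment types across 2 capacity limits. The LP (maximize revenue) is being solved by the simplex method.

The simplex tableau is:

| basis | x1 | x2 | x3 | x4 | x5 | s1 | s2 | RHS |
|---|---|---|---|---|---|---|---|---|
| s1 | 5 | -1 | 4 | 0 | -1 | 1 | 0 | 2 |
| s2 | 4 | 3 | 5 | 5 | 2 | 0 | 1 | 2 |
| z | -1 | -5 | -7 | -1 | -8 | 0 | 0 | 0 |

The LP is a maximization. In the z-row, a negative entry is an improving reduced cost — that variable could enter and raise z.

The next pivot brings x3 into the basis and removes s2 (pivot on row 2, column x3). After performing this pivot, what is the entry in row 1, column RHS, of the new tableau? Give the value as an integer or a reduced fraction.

2/5

Pivot element is row 2, column x3: 5.
Normalize row 2: new (row 2, RHS) = 2/5 = 2/5.
row 1 ← row 1 − 4·(new row 2): 2 − 4·(2/5) = 2/5.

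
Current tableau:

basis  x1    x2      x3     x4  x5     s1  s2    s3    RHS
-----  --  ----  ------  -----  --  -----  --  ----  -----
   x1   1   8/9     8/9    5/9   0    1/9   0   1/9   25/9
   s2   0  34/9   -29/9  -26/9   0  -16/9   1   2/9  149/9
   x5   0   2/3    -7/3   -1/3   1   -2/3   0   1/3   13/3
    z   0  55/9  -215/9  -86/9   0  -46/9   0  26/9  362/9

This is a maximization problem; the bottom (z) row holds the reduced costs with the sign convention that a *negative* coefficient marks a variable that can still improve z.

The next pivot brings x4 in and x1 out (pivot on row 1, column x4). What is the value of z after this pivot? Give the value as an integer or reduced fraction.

88

Minimum ratio for x4: (25/9)/(5/9) = 5.
z changes by −(z-row coeff of x4)·ratio = −(-86/9)·5 = 430/9.
New z = 362/9 + (430/9) = 88.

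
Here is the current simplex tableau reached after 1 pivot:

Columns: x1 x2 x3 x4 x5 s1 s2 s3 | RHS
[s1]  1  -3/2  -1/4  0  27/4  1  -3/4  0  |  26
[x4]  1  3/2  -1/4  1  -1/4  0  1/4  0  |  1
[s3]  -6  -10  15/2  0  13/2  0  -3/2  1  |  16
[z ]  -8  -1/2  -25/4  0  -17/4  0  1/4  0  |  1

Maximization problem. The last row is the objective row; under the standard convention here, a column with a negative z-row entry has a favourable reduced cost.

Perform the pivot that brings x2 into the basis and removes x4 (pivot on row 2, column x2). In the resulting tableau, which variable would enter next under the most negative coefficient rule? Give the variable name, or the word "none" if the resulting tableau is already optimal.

Pivot element 3/2. New z-row = old z-row − (-1/2)·(row 2/(3/2)).
Updated z-row coefficients: x1: -23/3, x2: 0, x3: -19/3, x4: 1/3, x5: -13/3, s1: 0, s2: 1/3, s3: 0.
The most negative is -23/3 in column x1, so x1 would enter next.

x1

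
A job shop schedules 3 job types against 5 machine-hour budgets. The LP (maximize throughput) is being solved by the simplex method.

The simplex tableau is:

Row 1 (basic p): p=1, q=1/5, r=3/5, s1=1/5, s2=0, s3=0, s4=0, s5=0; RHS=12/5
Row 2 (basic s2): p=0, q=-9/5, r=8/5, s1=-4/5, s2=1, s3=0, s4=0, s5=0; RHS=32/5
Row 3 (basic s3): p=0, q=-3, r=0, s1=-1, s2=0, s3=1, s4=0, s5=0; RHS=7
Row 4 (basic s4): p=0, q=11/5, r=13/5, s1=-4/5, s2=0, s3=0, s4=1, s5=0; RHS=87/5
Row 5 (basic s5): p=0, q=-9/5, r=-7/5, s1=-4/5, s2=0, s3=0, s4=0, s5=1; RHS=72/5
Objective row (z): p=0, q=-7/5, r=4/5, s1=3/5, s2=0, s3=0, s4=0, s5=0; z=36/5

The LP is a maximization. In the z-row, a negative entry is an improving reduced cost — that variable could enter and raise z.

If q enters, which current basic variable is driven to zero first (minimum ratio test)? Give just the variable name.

s4

Ratios: row 1 (p): (12/5)/(1/5) = 12; row 2 (s2): entry -9/5 ≤ 0, skip; row 3 (s3): entry -3 ≤ 0, skip; row 4 (s4): (87/5)/(11/5) = 87/11; row 5 (s5): entry -9/5 ≤ 0, skip.
Minimum ratio 87/11 is in the s4 row, so s4 leaves.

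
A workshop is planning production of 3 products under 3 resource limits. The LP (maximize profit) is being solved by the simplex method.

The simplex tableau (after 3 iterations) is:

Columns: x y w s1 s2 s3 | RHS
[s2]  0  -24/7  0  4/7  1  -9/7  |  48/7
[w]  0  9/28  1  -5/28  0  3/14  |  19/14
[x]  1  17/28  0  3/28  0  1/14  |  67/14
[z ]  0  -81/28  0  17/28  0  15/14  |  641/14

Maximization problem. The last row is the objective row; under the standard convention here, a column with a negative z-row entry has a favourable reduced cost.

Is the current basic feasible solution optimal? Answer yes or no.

Column y has objective-row coefficient -81/28, which is negative; an improving pivot exists, so not yet optimal.

no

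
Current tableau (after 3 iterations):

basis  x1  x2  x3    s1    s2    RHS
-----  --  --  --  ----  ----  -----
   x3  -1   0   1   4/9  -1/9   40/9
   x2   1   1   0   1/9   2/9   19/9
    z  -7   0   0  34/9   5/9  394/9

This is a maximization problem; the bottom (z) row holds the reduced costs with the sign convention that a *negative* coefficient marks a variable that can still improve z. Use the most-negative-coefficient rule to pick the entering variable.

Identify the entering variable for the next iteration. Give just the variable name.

x1

Objective-row coefficients: x1: -7, x2: 0, x3: 0, s1: 34/9, s2: 5/9.
The most negative is -7 in column x1, so x1 enters.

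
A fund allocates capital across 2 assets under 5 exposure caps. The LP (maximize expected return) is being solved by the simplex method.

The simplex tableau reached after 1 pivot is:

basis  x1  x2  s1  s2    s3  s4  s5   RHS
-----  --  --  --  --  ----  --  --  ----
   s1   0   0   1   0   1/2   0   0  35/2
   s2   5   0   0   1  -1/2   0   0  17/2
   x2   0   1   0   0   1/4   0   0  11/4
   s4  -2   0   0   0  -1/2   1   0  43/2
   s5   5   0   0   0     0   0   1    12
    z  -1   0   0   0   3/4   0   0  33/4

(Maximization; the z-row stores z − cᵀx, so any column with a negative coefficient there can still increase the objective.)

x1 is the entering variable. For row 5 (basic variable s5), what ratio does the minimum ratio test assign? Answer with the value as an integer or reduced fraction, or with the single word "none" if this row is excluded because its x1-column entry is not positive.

12/5

Ratio = RHS / (x1 entry) = 12 / 5 = 12/5.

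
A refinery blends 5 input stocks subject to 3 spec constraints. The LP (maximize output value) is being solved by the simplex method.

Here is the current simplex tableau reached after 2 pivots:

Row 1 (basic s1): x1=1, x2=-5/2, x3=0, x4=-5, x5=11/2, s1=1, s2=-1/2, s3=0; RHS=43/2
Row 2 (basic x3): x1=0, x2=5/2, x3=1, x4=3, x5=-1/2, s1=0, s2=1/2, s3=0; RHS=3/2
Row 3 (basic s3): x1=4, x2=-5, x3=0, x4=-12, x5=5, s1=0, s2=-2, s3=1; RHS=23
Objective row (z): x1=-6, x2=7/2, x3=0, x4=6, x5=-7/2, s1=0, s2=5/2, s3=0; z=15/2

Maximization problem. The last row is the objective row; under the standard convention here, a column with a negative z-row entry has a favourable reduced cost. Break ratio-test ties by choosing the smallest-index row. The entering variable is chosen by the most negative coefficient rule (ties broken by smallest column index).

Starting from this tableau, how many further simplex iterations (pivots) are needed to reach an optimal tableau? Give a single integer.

2

pivot: x1 in, s3 out → z = 42
pivot: x4 in, x3 out → z = 48
No improving column remains; optimal.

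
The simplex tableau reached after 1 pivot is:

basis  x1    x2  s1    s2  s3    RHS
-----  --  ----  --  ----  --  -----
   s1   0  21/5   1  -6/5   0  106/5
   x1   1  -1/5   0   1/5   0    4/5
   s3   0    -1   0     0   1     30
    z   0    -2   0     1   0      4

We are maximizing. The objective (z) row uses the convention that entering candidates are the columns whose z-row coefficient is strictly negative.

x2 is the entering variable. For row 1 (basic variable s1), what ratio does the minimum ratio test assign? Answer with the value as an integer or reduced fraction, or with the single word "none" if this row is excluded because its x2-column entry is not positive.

106/21

Ratio = RHS / (x2 entry) = (106/5) / (21/5) = 106/21.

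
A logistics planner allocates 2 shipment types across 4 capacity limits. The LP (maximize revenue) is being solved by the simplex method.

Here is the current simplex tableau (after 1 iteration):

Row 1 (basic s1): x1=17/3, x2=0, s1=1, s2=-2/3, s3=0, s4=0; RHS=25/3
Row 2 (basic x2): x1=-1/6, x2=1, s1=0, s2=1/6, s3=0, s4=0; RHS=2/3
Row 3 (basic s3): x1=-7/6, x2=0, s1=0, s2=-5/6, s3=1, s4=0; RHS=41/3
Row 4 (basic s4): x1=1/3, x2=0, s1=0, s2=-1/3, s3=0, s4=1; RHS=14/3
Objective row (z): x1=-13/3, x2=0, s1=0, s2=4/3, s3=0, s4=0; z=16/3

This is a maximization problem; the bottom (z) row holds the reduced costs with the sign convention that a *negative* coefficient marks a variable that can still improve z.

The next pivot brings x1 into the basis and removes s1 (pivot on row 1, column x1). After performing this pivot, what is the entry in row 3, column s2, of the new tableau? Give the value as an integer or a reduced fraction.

Pivot element is row 1, column x1: 17/3.
Normalize row 1: new (row 1, s2) = (-2/3)/(17/3) = -2/17.
row 3 ← row 3 − (-7/6)·(new row 1): -5/6 − (-7/6)·(-2/17) = -33/34.

-33/34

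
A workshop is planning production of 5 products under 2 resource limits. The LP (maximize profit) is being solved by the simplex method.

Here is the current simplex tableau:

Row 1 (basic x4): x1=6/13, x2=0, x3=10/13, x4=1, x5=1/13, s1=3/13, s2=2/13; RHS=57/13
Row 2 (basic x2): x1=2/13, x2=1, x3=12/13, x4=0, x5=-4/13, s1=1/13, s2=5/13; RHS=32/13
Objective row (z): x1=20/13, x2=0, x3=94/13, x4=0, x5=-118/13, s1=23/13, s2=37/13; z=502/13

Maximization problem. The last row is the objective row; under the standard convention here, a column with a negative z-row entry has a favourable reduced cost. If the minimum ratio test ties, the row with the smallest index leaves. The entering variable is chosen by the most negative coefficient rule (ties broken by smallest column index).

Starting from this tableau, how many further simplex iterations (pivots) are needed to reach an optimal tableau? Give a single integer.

pivot: x5 in, x4 out → z = 556
No improving column remains; optimal.

1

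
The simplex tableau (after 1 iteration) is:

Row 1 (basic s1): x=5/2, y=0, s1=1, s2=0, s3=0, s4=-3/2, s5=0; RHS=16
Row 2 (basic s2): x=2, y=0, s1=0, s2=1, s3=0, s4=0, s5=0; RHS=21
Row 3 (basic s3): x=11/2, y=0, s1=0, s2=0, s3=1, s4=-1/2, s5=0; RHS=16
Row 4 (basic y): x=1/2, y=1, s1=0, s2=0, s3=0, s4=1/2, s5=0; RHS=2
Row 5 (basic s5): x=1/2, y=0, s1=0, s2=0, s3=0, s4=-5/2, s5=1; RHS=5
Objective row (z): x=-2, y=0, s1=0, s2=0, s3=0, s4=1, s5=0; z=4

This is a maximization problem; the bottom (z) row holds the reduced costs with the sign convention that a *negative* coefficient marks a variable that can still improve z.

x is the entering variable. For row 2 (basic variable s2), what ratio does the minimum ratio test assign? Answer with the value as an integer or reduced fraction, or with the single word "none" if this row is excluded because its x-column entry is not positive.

21/2

Ratio = RHS / (x entry) = 21 / 2 = 21/2.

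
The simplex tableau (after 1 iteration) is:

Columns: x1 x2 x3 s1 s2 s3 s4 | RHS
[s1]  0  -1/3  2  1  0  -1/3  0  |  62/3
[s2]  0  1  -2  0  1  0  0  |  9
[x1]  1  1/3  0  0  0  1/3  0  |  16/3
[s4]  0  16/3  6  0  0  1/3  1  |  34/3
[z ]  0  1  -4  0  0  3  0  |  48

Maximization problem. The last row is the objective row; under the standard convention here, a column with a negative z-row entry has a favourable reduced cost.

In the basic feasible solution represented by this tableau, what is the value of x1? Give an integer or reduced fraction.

x1 is basic (row 3); its value is the RHS of that row: 16/3.

16/3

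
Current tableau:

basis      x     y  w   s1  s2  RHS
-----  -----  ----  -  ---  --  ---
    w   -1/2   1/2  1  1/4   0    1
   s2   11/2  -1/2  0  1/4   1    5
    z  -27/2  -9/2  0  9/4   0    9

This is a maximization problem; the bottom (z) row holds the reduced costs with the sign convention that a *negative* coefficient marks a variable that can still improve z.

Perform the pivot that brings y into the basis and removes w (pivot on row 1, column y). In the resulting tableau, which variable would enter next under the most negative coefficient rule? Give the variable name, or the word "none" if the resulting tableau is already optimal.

x

Pivot element 1/2. New z-row = old z-row − (-9/2)·(row 1/(1/2)).
Updated z-row coefficients: x: -18, y: 0, w: 9, s1: 9/2, s2: 0.
The most negative is -18 in column x, so x would enter next.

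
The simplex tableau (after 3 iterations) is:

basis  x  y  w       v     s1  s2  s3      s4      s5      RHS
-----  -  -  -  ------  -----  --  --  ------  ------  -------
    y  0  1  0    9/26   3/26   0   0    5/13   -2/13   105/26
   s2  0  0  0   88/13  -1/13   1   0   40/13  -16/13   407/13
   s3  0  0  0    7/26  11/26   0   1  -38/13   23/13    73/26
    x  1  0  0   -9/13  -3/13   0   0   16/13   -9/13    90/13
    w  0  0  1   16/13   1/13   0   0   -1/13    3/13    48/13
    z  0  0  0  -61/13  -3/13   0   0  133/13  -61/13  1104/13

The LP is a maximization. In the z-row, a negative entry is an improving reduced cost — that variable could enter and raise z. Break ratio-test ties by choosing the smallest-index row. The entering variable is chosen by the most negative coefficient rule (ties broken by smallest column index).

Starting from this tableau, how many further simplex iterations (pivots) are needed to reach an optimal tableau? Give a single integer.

pivot: v in, w out → z = 99
pivot: s5 in, s3 out → z = 5689/55
No improving column remains; optimal.

2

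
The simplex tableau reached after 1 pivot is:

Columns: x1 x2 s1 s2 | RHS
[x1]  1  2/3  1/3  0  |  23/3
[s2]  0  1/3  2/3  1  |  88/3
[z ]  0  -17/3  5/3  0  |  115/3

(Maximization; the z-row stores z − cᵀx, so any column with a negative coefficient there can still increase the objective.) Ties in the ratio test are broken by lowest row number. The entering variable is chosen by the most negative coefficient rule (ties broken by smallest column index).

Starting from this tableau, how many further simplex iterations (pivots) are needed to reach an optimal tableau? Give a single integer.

1

pivot: x2 in, x1 out → z = 207/2
No improving column remains; optimal.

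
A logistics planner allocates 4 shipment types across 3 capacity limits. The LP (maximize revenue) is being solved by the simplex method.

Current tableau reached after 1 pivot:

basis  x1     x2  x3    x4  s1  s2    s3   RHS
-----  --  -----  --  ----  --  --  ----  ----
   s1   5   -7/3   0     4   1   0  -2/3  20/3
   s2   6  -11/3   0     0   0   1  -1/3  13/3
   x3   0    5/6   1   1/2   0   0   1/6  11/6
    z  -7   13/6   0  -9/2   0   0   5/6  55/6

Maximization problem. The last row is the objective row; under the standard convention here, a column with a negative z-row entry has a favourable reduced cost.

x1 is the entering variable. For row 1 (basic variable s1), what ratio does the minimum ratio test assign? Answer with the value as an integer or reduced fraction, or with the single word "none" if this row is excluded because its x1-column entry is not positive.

4/3

Ratio = RHS / (x1 entry) = (20/3) / 5 = 4/3.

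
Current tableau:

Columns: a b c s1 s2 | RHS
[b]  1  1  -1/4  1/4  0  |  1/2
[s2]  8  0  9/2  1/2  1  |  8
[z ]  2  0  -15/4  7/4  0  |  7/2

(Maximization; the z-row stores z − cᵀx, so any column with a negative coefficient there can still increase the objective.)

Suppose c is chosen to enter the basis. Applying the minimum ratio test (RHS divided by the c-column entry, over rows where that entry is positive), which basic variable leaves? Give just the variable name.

s2

Ratios: row 1 (b): entry -1/4 ≤ 0, skip; row 2 (s2): 8/(9/2) = 16/9.
Minimum ratio 16/9 is in the s2 row, so s2 leaves.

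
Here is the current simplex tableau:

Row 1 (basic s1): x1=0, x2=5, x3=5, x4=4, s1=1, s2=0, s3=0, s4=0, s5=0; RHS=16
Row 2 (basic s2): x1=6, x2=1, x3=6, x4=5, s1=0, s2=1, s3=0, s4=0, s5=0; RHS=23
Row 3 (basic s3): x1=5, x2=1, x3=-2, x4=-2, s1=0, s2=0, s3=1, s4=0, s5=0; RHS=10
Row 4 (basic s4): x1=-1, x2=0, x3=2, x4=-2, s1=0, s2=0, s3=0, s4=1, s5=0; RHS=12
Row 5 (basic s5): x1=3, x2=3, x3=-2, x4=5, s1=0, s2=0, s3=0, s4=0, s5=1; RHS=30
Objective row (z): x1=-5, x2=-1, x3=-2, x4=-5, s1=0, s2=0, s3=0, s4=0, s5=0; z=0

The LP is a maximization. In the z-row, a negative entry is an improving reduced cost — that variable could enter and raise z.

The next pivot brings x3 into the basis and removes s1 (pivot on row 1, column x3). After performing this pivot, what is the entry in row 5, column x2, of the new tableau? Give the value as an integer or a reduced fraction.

5

Pivot element is row 1, column x3: 5.
Normalize row 1: new (row 1, x2) = 5/5 = 1.
row 5 ← row 5 − (-2)·(new row 1): 3 − (-2)·1 = 5.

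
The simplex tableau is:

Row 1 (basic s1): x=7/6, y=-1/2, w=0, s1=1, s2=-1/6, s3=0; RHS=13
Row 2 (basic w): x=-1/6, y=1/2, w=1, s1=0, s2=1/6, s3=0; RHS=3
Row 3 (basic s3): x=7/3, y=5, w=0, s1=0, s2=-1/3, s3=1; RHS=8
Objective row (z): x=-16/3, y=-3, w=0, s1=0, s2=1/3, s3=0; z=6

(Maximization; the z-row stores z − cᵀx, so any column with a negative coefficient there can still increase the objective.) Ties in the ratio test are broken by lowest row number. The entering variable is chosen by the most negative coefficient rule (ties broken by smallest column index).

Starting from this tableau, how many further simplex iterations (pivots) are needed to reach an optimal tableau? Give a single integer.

pivot: x in, s3 out → z = 170/7
pivot: s2 in, w out → z = 35
No improving column remains; optimal.

2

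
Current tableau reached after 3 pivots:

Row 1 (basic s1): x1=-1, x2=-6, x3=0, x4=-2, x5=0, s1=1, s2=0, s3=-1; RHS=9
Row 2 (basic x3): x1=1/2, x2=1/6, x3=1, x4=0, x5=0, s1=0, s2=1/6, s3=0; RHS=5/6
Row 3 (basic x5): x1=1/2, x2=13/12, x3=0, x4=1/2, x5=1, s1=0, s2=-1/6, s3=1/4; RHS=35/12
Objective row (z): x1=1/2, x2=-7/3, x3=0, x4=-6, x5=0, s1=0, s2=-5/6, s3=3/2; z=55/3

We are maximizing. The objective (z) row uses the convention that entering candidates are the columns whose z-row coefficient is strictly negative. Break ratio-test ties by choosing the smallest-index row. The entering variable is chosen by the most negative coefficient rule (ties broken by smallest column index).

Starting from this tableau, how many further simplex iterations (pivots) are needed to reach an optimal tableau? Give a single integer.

2

pivot: x4 in, x5 out → z = 160/3
pivot: s2 in, x3 out → z = 135/2
No improving column remains; optimal.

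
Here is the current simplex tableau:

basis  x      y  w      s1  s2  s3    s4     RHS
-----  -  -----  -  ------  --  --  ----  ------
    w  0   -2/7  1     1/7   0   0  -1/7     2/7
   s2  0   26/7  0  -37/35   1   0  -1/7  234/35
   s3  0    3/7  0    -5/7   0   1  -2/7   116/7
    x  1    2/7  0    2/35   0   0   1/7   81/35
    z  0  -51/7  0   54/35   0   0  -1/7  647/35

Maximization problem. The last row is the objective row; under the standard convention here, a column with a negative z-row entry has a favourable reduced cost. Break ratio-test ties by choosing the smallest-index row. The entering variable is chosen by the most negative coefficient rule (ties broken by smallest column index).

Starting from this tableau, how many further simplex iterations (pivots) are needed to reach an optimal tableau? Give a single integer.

3

pivot: y in, s2 out → z = 158/5
pivot: s1 in, w out → z = 77/2
pivot: s4 in, x out → z = 77/2
No improving column remains; optimal.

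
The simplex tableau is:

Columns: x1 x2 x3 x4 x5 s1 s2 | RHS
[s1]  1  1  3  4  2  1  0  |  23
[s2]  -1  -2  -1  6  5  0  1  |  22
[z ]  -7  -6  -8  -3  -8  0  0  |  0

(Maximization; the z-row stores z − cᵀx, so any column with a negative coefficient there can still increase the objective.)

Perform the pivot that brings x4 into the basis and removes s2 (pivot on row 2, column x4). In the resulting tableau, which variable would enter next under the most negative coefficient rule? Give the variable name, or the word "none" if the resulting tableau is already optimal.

Pivot element 6. New z-row = old z-row − (-3)·(row 2/6).
Updated z-row coefficients: x1: -15/2, x2: -7, x3: -17/2, x4: 0, x5: -11/2, s1: 0, s2: 1/2.
The most negative is -17/2 in column x3, so x3 would enter next.

x3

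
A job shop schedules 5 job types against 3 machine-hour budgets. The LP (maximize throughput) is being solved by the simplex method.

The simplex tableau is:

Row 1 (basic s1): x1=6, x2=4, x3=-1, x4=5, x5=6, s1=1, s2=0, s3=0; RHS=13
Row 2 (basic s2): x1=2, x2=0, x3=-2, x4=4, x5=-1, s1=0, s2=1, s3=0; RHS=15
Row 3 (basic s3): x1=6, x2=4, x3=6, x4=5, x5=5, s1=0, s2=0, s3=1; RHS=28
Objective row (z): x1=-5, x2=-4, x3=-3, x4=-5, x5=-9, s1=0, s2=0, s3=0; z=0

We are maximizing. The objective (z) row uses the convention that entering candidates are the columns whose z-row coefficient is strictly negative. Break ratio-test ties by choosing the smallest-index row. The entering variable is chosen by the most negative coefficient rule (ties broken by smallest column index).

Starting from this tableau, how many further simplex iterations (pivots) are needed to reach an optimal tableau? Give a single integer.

2

pivot: x5 in, s1 out → z = 39/2
pivot: x3 in, s3 out → z = 1263/41
No improving column remains; optimal.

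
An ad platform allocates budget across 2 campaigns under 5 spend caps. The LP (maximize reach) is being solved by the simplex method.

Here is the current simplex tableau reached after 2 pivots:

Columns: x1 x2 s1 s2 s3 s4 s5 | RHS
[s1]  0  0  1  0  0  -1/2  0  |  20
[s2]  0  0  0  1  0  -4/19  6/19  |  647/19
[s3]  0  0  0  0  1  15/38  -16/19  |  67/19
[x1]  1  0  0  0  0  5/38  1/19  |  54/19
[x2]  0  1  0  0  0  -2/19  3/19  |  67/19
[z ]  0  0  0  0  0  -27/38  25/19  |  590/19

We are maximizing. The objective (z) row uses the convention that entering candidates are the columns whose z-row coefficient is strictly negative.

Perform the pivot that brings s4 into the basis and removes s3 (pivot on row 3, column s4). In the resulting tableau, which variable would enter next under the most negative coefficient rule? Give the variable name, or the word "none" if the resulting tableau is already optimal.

s5

Pivot element 15/38. New z-row = old z-row − (-27/38)·(row 3/(15/38)).
Updated z-row coefficients: x1: 0, x2: 0, s1: 0, s2: 0, s3: 9/5, s4: 0, s5: -1/5.
The most negative is -1/5 in column s5, so s5 would enter next.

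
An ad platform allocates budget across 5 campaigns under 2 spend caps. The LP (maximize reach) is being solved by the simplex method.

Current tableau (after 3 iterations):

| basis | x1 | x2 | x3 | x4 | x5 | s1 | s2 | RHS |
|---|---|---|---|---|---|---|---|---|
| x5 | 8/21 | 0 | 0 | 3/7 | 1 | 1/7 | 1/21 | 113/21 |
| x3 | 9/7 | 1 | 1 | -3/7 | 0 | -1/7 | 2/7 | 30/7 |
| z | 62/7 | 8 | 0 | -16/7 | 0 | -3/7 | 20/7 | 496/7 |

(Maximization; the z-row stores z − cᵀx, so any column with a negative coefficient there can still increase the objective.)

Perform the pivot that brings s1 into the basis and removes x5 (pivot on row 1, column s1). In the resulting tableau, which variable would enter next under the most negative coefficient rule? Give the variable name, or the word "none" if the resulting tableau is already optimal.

x4

Pivot element 1/7. New z-row = old z-row − (-3/7)·(row 1/(1/7)).
Updated z-row coefficients: x1: 10, x2: 8, x3: 0, x4: -1, x5: 3, s1: 0, s2: 3.
The most negative is -1 in column x4, so x4 would enter next.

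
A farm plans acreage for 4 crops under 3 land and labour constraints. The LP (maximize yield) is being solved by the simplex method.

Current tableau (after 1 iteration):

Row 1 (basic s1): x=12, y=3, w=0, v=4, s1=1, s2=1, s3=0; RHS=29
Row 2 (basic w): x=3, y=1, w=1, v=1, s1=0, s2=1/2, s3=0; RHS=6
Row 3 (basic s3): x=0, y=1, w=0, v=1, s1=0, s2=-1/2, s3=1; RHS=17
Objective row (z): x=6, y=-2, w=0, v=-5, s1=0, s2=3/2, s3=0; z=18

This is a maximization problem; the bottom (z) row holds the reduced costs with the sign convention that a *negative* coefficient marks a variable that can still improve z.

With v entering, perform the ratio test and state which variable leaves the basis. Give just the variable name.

Ratios: row 1 (s1): 29/4 = 29/4; row 2 (w): 6/1 = 6; row 3 (s3): 17/1 = 17.
Minimum ratio 6 is in the w row, so w leaves.

w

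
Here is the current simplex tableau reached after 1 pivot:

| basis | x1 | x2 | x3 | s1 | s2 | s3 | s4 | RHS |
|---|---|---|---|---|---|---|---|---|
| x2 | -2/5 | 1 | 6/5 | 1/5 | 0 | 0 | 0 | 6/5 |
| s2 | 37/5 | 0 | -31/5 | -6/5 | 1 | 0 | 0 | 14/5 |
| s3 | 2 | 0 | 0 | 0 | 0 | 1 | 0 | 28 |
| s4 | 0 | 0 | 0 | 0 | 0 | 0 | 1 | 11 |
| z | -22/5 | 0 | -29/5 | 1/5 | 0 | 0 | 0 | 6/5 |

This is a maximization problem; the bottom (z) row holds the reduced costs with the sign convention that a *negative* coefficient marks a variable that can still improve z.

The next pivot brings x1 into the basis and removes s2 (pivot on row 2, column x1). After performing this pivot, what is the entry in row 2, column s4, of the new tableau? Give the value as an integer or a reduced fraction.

Pivot element is row 2, column x1: 37/5.
Normalize row 2: new (row 2, s4) = 0/(37/5) = 0.
Row 2 is the pivot row, so the entry is 0.

0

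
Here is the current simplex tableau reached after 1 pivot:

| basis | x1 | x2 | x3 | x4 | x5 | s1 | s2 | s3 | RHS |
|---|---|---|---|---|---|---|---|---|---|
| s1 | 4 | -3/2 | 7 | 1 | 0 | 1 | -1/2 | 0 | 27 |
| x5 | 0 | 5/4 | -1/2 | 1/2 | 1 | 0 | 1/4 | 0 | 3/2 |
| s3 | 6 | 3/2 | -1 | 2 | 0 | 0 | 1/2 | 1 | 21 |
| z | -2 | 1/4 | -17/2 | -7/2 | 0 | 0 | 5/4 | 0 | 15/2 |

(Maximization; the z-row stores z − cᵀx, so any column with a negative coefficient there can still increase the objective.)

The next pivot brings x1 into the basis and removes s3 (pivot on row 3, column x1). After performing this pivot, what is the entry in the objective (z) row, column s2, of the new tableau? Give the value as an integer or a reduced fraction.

Pivot element is row 3, column x1: 6.
Normalize row 3: new (row 3, s2) = (1/2)/6 = 1/12.
z-row ← z-row − (-2)·(new row 3): 5/4 − (-2)·(1/12) = 17/12.

17/12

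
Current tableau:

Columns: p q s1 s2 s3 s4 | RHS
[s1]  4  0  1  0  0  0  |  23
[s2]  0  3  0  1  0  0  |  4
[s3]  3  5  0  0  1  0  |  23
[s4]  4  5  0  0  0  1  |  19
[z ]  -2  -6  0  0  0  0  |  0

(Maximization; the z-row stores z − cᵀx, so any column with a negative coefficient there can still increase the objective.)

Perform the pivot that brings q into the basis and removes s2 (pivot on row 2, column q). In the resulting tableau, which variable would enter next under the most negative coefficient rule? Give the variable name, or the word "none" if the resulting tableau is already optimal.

p

Pivot element 3. New z-row = old z-row − (-6)·(row 2/3).
Updated z-row coefficients: p: -2, q: 0, s1: 0, s2: 2, s3: 0, s4: 0.
The most negative is -2 in column p, so p would enter next.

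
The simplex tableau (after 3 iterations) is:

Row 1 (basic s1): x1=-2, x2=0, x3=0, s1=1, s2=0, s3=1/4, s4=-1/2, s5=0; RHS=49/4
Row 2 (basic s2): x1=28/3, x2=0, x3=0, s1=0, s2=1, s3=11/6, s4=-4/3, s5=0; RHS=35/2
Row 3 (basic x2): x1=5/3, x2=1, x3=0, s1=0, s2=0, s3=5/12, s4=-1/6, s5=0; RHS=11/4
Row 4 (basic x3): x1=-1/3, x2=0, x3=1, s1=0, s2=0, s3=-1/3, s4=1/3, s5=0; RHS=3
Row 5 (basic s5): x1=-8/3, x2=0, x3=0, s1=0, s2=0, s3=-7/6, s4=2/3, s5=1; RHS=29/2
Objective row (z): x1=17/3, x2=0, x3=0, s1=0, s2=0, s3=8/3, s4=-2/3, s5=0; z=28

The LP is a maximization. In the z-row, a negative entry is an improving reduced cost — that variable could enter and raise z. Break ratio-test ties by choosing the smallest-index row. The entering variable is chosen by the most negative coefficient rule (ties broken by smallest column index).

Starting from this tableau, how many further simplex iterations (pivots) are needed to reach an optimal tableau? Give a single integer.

pivot: s4 in, x3 out → z = 34
No improving column remains; optimal.

1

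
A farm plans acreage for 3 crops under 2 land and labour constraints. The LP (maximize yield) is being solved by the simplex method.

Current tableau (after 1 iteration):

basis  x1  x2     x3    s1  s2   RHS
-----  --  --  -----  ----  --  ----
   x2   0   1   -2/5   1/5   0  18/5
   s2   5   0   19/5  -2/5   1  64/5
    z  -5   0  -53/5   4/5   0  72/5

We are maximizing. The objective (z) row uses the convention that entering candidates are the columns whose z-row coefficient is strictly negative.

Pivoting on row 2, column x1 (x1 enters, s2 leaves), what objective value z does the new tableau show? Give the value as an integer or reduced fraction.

136/5

Minimum ratio for x1: (64/5)/5 = 64/25.
z changes by −(z-row coeff of x1)·ratio = −(-5)·(64/25) = 64/5.
New z = 72/5 + (64/5) = 136/5.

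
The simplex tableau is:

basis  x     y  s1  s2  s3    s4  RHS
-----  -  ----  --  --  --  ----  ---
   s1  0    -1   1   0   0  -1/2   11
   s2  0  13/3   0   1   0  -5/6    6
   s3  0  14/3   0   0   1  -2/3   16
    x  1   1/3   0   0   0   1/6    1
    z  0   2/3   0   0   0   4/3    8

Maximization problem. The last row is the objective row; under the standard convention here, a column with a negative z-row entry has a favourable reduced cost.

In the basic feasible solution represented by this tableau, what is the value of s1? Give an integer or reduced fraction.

s1 is basic (row 1); its value is the RHS of that row: 11.

11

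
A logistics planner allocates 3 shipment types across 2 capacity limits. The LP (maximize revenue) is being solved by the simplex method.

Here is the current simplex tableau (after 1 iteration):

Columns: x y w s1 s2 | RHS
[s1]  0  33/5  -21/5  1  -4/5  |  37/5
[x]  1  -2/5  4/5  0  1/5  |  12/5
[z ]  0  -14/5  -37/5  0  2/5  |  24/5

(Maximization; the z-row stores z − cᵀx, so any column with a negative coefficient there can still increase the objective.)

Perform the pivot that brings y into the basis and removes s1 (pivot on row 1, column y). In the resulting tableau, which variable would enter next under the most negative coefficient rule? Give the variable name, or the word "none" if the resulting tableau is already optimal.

w

Pivot element 33/5. New z-row = old z-row − (-14/5)·(row 1/(33/5)).
Updated z-row coefficients: x: 0, y: 0, w: -101/11, s1: 14/33, s2: 2/33.
The most negative is -101/11 in column w, so w would enter next.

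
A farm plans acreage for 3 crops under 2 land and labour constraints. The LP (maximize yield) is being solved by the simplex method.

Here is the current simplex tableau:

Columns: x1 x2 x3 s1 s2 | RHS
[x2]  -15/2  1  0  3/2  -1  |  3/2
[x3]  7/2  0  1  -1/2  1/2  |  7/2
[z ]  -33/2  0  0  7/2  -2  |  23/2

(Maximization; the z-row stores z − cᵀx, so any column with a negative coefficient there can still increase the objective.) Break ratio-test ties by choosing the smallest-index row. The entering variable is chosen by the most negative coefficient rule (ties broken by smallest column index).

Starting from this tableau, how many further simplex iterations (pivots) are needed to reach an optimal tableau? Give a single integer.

1

pivot: x1 in, x3 out → z = 28
No improving column remains; optimal.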